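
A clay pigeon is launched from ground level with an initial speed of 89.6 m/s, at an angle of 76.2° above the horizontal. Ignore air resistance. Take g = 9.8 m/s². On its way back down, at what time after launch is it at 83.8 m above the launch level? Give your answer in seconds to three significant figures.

Resolve: vₓ = 89.60 cos 76.2° = 21.37 m/s and v_y0 = 89.60 sin 76.2° = 87.01 m/s.
Require v_y0 t − ½ g t² = 83.8, i.e. 4.900 t² − 87.01 t + 83.8 = 0.
Quadratic formula: t = (87.01 ± √5928.9) / 9.80 = (87.01 ± 77.00) / 9.80 → t = 1.022 s or 16.74 s.
The descending-branch root is 16.74 s.

16.7 s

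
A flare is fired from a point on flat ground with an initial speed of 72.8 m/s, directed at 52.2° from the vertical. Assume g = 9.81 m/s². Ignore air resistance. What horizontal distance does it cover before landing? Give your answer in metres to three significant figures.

523 m

Horizontal component vₓ = 72.80 sin 52.2° = 57.52 m/s; vertical v_y0 = 72.80 cos 52.2° = 44.62 m/s.
Flight time T = 2 v_y0 / g = 9.097 s.
Horizontal distance R = vₓ T = 57.52 × 9.097 = 523.3 m.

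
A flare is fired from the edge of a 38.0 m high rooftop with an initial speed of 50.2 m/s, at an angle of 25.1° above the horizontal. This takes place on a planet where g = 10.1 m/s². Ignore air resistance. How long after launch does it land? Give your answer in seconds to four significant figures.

5.568 s

vₓ = 50.20 cos 25.1° = 45.46 m/s; v_y0 = 50.20 sin 25.1° = 21.29 m/s.
Vertical motion (up positive, ground at y = 0): 5.050 t² − (21.29) t − 38.0 = 0, so t = (21.29 + √(21.29² + 2·10.1·38.0)) / 10.1 = (21.29 + 34.94) / 10.1 = 5.568 s.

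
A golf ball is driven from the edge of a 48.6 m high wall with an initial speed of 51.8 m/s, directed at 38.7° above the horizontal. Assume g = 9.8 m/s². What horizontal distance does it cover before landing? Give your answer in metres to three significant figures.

318 m

vₓ = 51.80 cos 38.7° = 40.43 m/s; v_y0 = 51.80 sin 38.7° = 32.39 m/s.
The projectile lands when y = 48.6 + (32.39) t − ½·9.80·t² = 0. Positive root: t = (32.39 + √(32.39² + 2·9.80·48.6)) / 9.80 = (32.39 + 44.74) / 9.80 = 7.870 s.
Horizontal distance: R = vₓ t = 40.43 × 7.870 = 318.2 m.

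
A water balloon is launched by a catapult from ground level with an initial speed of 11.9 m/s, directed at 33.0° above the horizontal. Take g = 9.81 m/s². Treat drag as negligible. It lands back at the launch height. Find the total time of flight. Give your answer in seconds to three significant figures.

Components: vₓ = 11.90 cos 33.0° = 9.980 m/s, v_y0 = 11.90 sin 33.0° = 6.481 m/s.
Landing at launch height ⇒ T = 2 v_y0 / g = 2 × 6.481 / 9.81 = 1.321 s.

1.32 s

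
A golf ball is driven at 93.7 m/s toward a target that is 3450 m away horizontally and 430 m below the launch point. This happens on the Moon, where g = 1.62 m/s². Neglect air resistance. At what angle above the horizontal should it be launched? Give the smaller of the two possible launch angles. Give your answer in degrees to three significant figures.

11.7°

Trajectory: y = x tanθ − g x² (1 + tan²θ)/(2v₀²). With x = 3450, y = −430, v₀ = 93.7, g = 1.62:
1098 tan²θ − 3450 tanθ + (668.1) = 0.
tanθ = [3450 ± √(3450² − 4 × 1098 × (668.1))] / (2 × 1098) = (3450 ± 2995) / 2196, giving tanθ = 0.2073 or 2.934.
θ = 11.71° or 71.18°; the smaller is 11.71°.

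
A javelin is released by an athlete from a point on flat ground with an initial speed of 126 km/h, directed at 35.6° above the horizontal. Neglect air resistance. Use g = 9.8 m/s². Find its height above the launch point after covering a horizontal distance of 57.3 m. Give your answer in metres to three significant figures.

Convert: 126 km/h = 126/3.6 = 35.00 m/s.
Components: vₓ = 35.00 cos 35.6° = 28.46 m/s, v_y0 = 35.00 sin 35.6° = 20.37 m/s.
Time to reach x = 57.3 m: t = x/vₓ = 57.3/28.46 = 2.013 s.
Height: y = v_y0 t − ½ g t² = 20.37 × 2.013 − 4.900 × 2.013² = 41.02 − 19.86 = 21.16 m.

21.2 m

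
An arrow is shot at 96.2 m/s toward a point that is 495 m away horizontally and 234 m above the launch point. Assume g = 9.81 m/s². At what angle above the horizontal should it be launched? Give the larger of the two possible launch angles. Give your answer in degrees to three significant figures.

70.5°

Trajectory: y = x tanθ − g x² (1 + tan²θ)/(2v₀²). With x = 495, y = 234, v₀ = 96.2, g = 9.81:
129.9 tan²θ − 495 tanθ + (363.9) = 0.
tanθ = [495 ± √(495² − 4 × 129.9 × (363.9))] / (2 × 129.9) = (495 ± 236.7) / 259.7, giving tanθ = 0.9946 or 2.817.
θ = 44.85° or 70.46°; the larger is 70.46°.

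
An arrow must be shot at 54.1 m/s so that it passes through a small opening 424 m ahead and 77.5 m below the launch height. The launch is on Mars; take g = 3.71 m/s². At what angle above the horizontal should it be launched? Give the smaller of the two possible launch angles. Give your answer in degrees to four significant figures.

Trajectory: y = x tanθ − g x² (1 + tan²θ)/(2v₀²). With x = 424, y = −77.5, v₀ = 54.1, g = 3.71:
113.9 tan²θ − 424 tanθ + (36.44) = 0.
tanθ = [424 ± √(424² − 4 × 113.9 × (36.44))] / (2 × 113.9) = (424 ± 403.9) / 227.9, giving tanθ = 0.08803 or 3.633.
θ = 5.031° or 74.61°; the smaller is 5.031°.

5.031°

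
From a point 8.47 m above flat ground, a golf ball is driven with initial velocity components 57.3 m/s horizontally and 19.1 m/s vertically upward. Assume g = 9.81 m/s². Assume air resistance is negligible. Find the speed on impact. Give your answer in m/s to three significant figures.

With up positive and y = 0 at the ground: y(t) = 8.47 + (19.10) t − 4.905 t². Setting y = 0 and taking the positive root: t = [19.10 + √(19.10² + 2·9.81·8.47)] / 9.81 = (19.10 + 23.04) / 9.81 = 4.296 s.
Vertical velocity at impact: v_y = v_y0 − g t = 19.10 − 9.81 × 4.296 = −23.04 m/s.
Speed: |v| = √(vₓ² + v_y²) = √(57.30² + 23.04²) = 61.76 m/s.

61.8 m/s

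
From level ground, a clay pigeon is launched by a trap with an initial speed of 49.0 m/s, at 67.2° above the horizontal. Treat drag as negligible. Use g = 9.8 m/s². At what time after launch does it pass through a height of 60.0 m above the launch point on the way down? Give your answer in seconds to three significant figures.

7.61 s

Resolve: vₓ = 49.00 cos 67.2° = 18.99 m/s and v_y0 = 49.00 sin 67.2° = 45.17 m/s.
Require v_y0 t − ½ g t² = 60.0, i.e. 4.900 t² − 45.17 t + 60.0 = 0.
Quadratic formula: t = (45.17 ± √864.45) / 9.80 = (45.17 ± 29.40) / 9.80 → t = 1.609 s or 7.609 s.
The descending-branch root is 7.609 s.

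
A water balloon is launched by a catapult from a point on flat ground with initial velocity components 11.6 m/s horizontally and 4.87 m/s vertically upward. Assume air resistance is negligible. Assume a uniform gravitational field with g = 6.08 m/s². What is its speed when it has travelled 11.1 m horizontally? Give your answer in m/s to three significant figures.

x = vₓ t ⇒ t = 11.1/11.60 = 0.9569 s.
Vertical velocity there: v_y = v_y0 − g t = 4.870 − 6.08 × 0.9569 = −0.9479 m/s.
Speed: √(vₓ² + v_y²) = √(11.60² + 0.9479²) = 11.64 m/s.

11.6 m/s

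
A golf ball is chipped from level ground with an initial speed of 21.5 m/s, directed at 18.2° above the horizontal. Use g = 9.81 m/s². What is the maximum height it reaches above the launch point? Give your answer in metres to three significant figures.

2.30 m

vₓ = 21.50 cos 18.2° = 20.42 m/s; v_y0 = 21.50 sin 18.2° = 6.715 m/s.
At the apex v_y = 0, so H = v_y0²/(2g) = 6.715²/19.62 = 2.298 m.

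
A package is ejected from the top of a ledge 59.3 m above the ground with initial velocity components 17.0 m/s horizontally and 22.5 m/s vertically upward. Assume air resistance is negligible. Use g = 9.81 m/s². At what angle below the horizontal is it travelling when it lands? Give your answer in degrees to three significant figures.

67.4°

Vertical motion (up positive, ground at y = 0): 4.905 t² − (22.50) t − 59.3 = 0, so t = (22.50 + √(22.50² + 2·9.81·59.3)) / 9.81 = (22.50 + 40.86) / 9.81 = 6.459 s.
At impact: v_y = v_y0 − g t = −40.86 m/s; vₓ = 17.00 m/s.
Angle below horizontal: arctan(|v_y|/vₓ) = arctan(40.86/17.00) = 67.41°.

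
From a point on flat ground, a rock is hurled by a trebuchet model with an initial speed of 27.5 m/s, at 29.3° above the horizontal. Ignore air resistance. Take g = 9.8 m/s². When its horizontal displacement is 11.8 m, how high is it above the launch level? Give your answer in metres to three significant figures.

Components: vₓ = 27.50 cos 29.3° = 23.98 m/s, v_y0 = 27.50 sin 29.3° = 13.46 m/s.
Time to reach x = 11.8 m: t = x/vₓ = 11.8/23.98 = 0.4920 s.
Height: y = v_y0 t − ½ g t² = 13.46 × 0.4920 − 4.900 × 0.4920² = 6.622 − 1.186 = 5.436 m.

5.44 m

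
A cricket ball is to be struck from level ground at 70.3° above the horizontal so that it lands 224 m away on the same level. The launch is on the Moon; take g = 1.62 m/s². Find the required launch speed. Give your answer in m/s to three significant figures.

On level ground R = v₀² sin 2θ / g ⇒ v₀ = √(gR / sin 2θ).
v₀ = √(1.62 × 224 / sin 140.6°) = √(362.9 / 0.6347) = √571.71 = 23.91 m/s.

23.9 m/s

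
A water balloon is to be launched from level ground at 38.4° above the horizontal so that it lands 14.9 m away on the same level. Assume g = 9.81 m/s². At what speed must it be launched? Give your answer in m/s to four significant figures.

12.25 m/s

On level ground R = v₀² sin 2θ / g ⇒ v₀ = √(gR / sin 2θ).
v₀ = √(9.81 × 14.9 / sin 76.80°) = √(146.2 / 0.9736) = √150.14 = 12.25 m/s.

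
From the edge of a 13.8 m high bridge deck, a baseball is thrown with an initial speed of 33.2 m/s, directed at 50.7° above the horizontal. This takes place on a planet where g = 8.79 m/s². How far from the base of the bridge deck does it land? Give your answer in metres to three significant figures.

Resolve: vₓ = 33.20 cos 50.7° = 21.03 m/s and v_y0 = 33.20 sin 50.7° = 25.69 m/s.
The projectile lands when y = 13.8 + (25.69) t − ½·8.79·t² = 0. Positive root: t = (25.69 + √(25.69² + 2·8.79·13.8)) / 8.79 = (25.69 + 30.04) / 8.79 = 6.341 s.
Horizontal distance: R = vₓ t = 21.03 × 6.341 = 133.3 m.

133 m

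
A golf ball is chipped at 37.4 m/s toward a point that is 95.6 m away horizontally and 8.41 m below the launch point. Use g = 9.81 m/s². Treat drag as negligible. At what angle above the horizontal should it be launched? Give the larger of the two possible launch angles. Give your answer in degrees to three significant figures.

69.8°

Trajectory: y = x tanθ − g x² (1 + tan²θ)/(2v₀²). With x = 95.6, y = −8.41, v₀ = 37.4, g = 9.81:
32.05 tan²θ − 95.6 tanθ + (23.64) = 0.
tanθ = [95.6 ± √(95.6² − 4 × 32.05 × (23.64))] / (2 × 32.05) = (95.6 ± 78.16) / 64.10, giving tanθ = 0.2721 or 2.711.
θ = 15.22° or 69.75°; the larger is 69.75°.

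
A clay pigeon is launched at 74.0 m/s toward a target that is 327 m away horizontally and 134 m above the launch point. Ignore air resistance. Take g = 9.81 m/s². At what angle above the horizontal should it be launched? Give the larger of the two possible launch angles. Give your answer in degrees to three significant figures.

Trajectory: y = x tanθ − g x² (1 + tan²θ)/(2v₀²). With x = 327, y = 134, v₀ = 74.0, g = 9.81:
95.78 tan²θ − 327 tanθ + (229.8) = 0.
tanθ = [327 ± √(327² − 4 × 95.78 × (229.8))] / (2 × 95.78) = (327 ± 137.5) / 191.6, giving tanθ = 0.9894 or 2.425.
θ = 44.70° or 67.59°; the larger is 67.59°.

67.6°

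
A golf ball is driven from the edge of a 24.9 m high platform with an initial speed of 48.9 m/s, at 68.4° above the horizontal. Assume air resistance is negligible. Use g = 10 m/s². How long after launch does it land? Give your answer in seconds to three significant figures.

9.61 s

Horizontal component vₓ = 48.90 cos 68.4° = 18.00 m/s; vertical v_y0 = 48.90 sin 68.4° = 45.47 m/s.
With up positive and y = 0 at the ground: y(t) = 24.9 + (45.47) t − 5.000 t². Setting y = 0 and taking the positive root: t = [45.47 + √(45.47² + 2·10.0·24.9)] / 10.0 = (45.47 + 50.65) / 10.0 = 9.611 s.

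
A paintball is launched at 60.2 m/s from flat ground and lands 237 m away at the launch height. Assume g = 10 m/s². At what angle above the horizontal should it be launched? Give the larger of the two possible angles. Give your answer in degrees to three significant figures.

69.6°

From R = (v₀²/g) sin 2θ: sin 2θ = 10.0 × 237 / 3624.0 = 0.6540.
2θ = 40.84° or 180° − 40.84° = 139.2°, so θ = 20.42° or 69.58°.
The larger angle is 69.58°.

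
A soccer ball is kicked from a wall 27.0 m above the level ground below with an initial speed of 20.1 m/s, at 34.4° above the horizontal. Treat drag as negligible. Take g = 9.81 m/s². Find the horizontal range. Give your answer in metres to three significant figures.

Resolve: vₓ = 20.10 cos 34.4° = 16.58 m/s and v_y0 = 20.10 sin 34.4° = 11.36 m/s.
The projectile lands when y = 27.0 + (11.36) t − ½·9.81·t² = 0. Positive root: t = (11.36 + √(11.36² + 2·9.81·27.0)) / 9.81 = (11.36 + 25.67) / 9.81 = 3.774 s.
Horizontal distance: R = vₓ t = 16.58 × 3.774 = 62.59 m.

62.6 m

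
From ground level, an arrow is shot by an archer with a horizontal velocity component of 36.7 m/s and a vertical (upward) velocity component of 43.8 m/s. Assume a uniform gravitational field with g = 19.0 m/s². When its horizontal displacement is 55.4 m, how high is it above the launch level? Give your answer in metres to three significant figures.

44.5 m

x = vₓ t ⇒ t = 55.4/36.70 = 1.510 s.
Height: y = v_y0 t − ½ g t² = 43.80 × 1.510 − 9.500 × 1.510² = 66.12 − 21.65 = 44.47 m.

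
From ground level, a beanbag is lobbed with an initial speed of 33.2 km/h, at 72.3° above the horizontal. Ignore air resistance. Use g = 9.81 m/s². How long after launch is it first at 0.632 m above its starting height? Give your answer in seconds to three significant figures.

0.0751 s

Convert: 33.2 km/h = 33.2/3.6 = 9.222 m/s.
Components: vₓ = 9.222 cos 72.3° = 2.804 m/s, v_y0 = 9.222 sin 72.3° = 8.786 m/s.
Set y = v_y0 t − ½ g t² = 0.632: 4.905 t² − 8.786 t + 0.632 = 0.
Quadratic formula: t = (8.786 ± √64.788) / 9.81 = (8.786 ± 8.049) / 9.81 → t = 0.07508 s or 1.716 s.
The first (ascending) time is 0.07508 s.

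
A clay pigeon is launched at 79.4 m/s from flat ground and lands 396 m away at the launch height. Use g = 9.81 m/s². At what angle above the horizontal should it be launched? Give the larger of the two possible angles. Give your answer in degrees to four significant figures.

70.98°

From R = (v₀²/g) sin 2θ: sin 2θ = 9.81 × 396 / 6304.4 = 0.6162.
2θ = 38.04° or 180° − 38.04° = 142.0°, so θ = 19.02° or 70.98°.
The larger angle is 70.98°.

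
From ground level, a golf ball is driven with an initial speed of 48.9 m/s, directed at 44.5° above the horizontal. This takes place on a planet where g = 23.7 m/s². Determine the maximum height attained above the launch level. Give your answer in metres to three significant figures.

24.8 m

Resolve: vₓ = 48.90 cos 44.5° = 34.88 m/s and v_y0 = 48.90 sin 44.5° = 34.27 m/s.
Peak height H = v_y0² / (2g) = 1174.7 / 47.40 = 24.78 m.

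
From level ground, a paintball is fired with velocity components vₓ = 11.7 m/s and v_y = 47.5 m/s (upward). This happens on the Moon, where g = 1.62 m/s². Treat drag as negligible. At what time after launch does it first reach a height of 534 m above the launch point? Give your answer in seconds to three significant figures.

Height y(t) = 47.50 t − 0.8100 t² = 534 gives 0.8100 t² − 47.50 t + 534 = 0.
Quadratic formula: t = (47.50 ± √526.09) / 1.62 = (47.50 ± 22.94) / 1.62 → t = 15.16 s or 43.48 s.
The first (ascending) time is 15.16 s.

15.2 s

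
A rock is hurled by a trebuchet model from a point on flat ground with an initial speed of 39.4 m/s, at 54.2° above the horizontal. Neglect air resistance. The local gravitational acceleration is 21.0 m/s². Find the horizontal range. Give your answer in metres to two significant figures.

Resolve: vₓ = 39.40 cos 54.2° = 23.05 m/s and v_y0 = 39.40 sin 54.2° = 31.96 m/s.
Time aloft: T = 2 v_y0 / g = 2 × 31.96 / 21.0 = 3.043 s.
Range: R = vₓ T = 23.05 × 3.043 = 70.14 m.

70 m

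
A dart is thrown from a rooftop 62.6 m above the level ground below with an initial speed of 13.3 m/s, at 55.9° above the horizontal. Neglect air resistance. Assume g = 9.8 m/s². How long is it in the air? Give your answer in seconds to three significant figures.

4.87 s

Horizontal component vₓ = 13.30 cos 55.9° = 7.456 m/s; vertical v_y0 = 13.30 sin 55.9° = 11.01 m/s.
With up positive and y = 0 at the ground: y(t) = 62.6 + (11.01) t − 4.900 t². Setting y = 0 and taking the positive root: t = [11.01 + √(11.01² + 2·9.80·62.6)] / 9.80 = (11.01 + 36.72) / 9.80 = 4.871 s.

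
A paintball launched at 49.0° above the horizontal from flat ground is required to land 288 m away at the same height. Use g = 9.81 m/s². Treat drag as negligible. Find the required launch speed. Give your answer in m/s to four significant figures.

53.41 m/s

Level-ground range: R = v₀² sin(2θ)/g, so v₀ = √(gR / sin 2θ).
v₀ = √(9.81 × 288 / sin 98.00°) = √(2825 / 0.9903) = √2853.0 = 53.41 m/s.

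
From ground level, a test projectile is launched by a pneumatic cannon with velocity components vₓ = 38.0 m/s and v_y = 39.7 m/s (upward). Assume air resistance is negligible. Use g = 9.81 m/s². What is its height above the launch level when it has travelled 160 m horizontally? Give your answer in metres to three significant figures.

80.2 m

Time to reach x = 160 m: t = x/vₓ = 160/38.00 = 4.211 s.
Height: y = v_y0 t − ½ g t² = 39.70 × 4.211 − 4.905 × 4.211² = 167.2 − 86.96 = 80.20 m.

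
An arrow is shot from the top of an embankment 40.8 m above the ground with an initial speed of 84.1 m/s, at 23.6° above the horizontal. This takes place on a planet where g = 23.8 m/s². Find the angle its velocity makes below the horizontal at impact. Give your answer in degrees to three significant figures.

35.7°

Resolve: vₓ = 84.10 cos 23.6° = 77.07 m/s and v_y0 = 84.10 sin 23.6° = 33.67 m/s.
With up positive and y = 0 at the ground: y(t) = 40.8 + (33.67) t − 11.90 t². Setting y = 0 and taking the positive root: t = [33.67 + √(33.67² + 2·23.8·40.8)] / 23.8 = (33.67 + 55.46) / 23.8 = 3.745 s.
At impact: v_y = v_y0 − g t = −55.46 m/s; vₓ = 77.07 m/s.
Angle below horizontal: arctan(|v_y|/vₓ) = arctan(55.46/77.07) = 35.74°.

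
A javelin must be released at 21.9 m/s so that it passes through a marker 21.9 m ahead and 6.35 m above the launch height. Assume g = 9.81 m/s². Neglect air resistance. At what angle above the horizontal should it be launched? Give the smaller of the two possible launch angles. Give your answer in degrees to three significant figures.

Trajectory: y = x tanθ − g x² (1 + tan²θ)/(2v₀²). With x = 21.9, y = 6.35, v₀ = 21.9, g = 9.81:
4.905 tan²θ − 21.9 tanθ + (11.26) = 0.
tanθ = [21.9 ± √(21.9² − 4 × 4.905 × (11.26))] / (2 × 4.905) = (21.9 ± 16.09) / 9.810, giving tanθ = 0.5926 or 3.872.
θ = 30.65° or 75.52°; the smaller is 30.65°.

30.6°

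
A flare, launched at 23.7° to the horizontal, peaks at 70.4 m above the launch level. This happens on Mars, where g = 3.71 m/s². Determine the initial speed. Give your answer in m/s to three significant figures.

56.9 m/s

At the peak v_y = 0, so v_y0 = √(2gH) = √(2 × 3.71 × 70.4) = 22.86 m/s.
v_y0 = v₀ sin θ ⇒ v₀ = 22.86 / sin 23.7° = 56.86 m/s.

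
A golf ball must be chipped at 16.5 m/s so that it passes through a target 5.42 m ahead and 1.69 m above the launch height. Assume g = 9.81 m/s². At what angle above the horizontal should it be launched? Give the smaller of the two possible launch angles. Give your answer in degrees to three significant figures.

Trajectory: y = x tanθ − g x² (1 + tan²θ)/(2v₀²). With x = 5.42, y = 1.69, v₀ = 16.5, g = 9.81:
0.5293 tan²θ − 5.42 tanθ + (2.219) = 0.
tanθ = [5.42 ± √(5.42² − 4 × 0.5293 × (2.219))] / (2 × 0.5293) = (5.42 ± 4.968) / 1.059, giving tanθ = 0.4273 or 9.813.
θ = 23.14° or 84.18°; the smaller is 23.14°.

23.1°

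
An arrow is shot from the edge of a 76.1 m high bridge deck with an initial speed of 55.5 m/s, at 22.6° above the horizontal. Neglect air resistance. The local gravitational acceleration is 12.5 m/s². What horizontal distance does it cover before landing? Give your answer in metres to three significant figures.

vₓ = 55.50 cos 22.6° = 51.24 m/s; v_y0 = 55.50 sin 22.6° = 21.33 m/s.
Vertical motion (up positive, ground at y = 0): 6.250 t² − (21.33) t − 76.1 = 0, so t = (21.33 + √(21.33² + 2·12.5·76.1)) / 12.5 = (21.33 + 48.55) / 12.5 = 5.591 s.
Horizontal distance: R = vₓ t = 51.24 × 5.591 = 286.4 m.

286 m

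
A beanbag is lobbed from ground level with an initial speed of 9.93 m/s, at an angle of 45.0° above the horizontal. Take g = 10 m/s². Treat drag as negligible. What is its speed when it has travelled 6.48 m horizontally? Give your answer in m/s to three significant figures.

Resolve: vₓ = 9.930 cos 45.0° = 7.022 m/s and v_y0 = 9.930 sin 45.0° = 7.022 m/s.
At x = 6.48 m, t = x/vₓ = 6.48/7.022 = 0.9229 s.
Vertical velocity there: v_y = v_y0 − g t = 7.022 − 10.0 × 0.9229 = −2.207 m/s.
Speed: √(vₓ² + v_y²) = √(7.022² + 2.207²) = 7.360 m/s.

7.36 m/s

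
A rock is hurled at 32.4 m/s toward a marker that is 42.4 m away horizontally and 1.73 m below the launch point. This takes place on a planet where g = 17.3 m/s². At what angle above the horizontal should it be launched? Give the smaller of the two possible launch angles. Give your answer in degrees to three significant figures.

19.4°

Trajectory: y = x tanθ − g x² (1 + tan²θ)/(2v₀²). With x = 42.4, y = −1.73, v₀ = 32.4, g = 17.3:
14.81 tan²θ − 42.4 tanθ + (13.08) = 0.
tanθ = [42.4 ± √(42.4² − 4 × 14.81 × (13.08))] / (2 × 14.81) = (42.4 ± 31.98) / 29.63, giving tanθ = 0.3518 or 2.510.
θ = 19.38° or 68.28°; the smaller is 19.38°.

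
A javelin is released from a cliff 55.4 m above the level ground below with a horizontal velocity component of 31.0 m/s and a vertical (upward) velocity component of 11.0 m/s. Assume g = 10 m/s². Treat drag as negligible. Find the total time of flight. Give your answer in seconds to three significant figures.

4.61 s

Vertical motion (up positive, ground at y = 0): 5.000 t² − (11.00) t − 55.4 = 0, so t = (11.00 + √(11.00² + 2·10.0·55.4)) / 10.0 = (11.00 + 35.06) / 10.0 = 4.606 s.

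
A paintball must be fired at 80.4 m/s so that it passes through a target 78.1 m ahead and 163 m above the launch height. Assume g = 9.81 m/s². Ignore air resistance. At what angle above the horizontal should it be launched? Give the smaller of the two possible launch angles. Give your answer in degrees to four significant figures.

Trajectory: y = x tanθ − g x² (1 + tan²θ)/(2v₀²). With x = 78.1, y = 163, v₀ = 80.4, g = 9.81:
4.628 tan²θ − 78.1 tanθ + (167.6) = 0.
tanθ = [78.1 ± √(78.1² − 4 × 4.628 × (167.6))] / (2 × 4.628) = (78.1 ± 54.74) / 9.257, giving tanθ = 2.524 or 14.35.
θ = 68.39° or 86.01°; the smaller is 68.39°.

68.39°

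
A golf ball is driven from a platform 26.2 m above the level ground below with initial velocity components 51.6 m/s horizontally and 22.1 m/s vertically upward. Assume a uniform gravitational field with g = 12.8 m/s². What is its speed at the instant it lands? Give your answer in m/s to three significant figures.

Vertical motion (up positive, ground at y = 0): 6.400 t² − (22.10) t − 26.2 = 0, so t = (22.10 + √(22.10² + 2·12.8·26.2)) / 12.8 = (22.10 + 34.05) / 12.8 = 4.386 s.
Vertical velocity at impact: v_y = v_y0 − g t = 22.10 − 12.8 × 4.386 = −34.05 m/s.
Speed: |v| = √(vₓ² + v_y²) = √(51.60² + 34.05²) = 61.82 m/s.

61.8 m/s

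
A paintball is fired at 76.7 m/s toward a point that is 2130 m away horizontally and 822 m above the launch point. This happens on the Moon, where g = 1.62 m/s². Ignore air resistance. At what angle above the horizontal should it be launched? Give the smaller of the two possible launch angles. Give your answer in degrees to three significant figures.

Trajectory: y = x tanθ − g x² (1 + tan²θ)/(2v₀²). With x = 2130, y = 822, v₀ = 76.7, g = 1.62:
624.7 tan²θ − 2130 tanθ + (1447) = 0.
tanθ = [2130 ± √(2130² − 4 × 624.7 × (1447))] / (2 × 624.7) = (2130 ± 960.3) / 1249, giving tanθ = 0.9363 or 2.473.
θ = 43.12° or 67.99°; the smaller is 43.12°.

43.1°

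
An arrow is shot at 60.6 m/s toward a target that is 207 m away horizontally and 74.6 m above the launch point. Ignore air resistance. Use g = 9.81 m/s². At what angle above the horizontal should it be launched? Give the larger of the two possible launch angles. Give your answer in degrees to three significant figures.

70.3°

Trajectory: y = x tanθ − g x² (1 + tan²θ)/(2v₀²). With x = 207, y = 74.6, v₀ = 60.6, g = 9.81:
57.23 tan²θ − 207 tanθ + (131.8) = 0.
tanθ = [207 ± √(207² − 4 × 57.23 × (131.8))] / (2 × 57.23) = (207 ± 112.6) / 114.5, giving tanθ = 0.8251 or 2.792.
θ = 39.53° or 70.29°; the larger is 70.29°.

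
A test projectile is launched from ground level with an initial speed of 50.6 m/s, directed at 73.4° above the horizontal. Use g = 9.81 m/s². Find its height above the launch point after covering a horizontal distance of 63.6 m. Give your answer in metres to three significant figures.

vₓ = 50.60 cos 73.4° = 14.46 m/s; v_y0 = 50.60 sin 73.4° = 48.49 m/s.
At x = 63.6 m, t = x/vₓ = 63.6/14.46 = 4.400 s.
Height: y = v_y0 t − ½ g t² = 48.49 × 4.400 − 4.905 × 4.400² = 213.3 − 94.94 = 118.4 m.

118 m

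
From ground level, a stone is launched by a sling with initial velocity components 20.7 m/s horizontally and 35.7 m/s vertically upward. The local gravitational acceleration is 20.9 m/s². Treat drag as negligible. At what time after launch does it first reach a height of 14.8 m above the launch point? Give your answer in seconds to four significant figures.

0.4828 s

Height y(t) = 35.70 t − 10.45 t² = 14.8 gives 10.45 t² − 35.70 t + 14.8 = 0.
Quadratic formula: t = (35.70 ± √655.85) / 20.9 = (35.70 ± 25.61) / 20.9 → t = 0.4828 s or 2.933 s.
The first (ascending) time is 0.4828 s.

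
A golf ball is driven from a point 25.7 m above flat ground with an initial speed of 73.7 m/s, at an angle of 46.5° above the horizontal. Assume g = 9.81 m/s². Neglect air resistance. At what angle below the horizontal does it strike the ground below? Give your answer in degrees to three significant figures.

vₓ = 73.70 cos 46.5° = 50.73 m/s; v_y0 = 73.70 sin 46.5° = 53.46 m/s.
With up positive and y = 0 at the ground: y(t) = 25.7 + (53.46) t − 4.905 t². Setting y = 0 and taking the positive root: t = [53.46 + √(53.46² + 2·9.81·25.7)] / 9.81 = (53.46 + 57.98) / 9.81 = 11.36 s.
At impact: v_y = v_y0 − g t = −57.98 m/s; vₓ = 50.73 m/s.
Angle below horizontal: arctan(|v_y|/vₓ) = arctan(57.98/50.73) = 48.82°.

48.8°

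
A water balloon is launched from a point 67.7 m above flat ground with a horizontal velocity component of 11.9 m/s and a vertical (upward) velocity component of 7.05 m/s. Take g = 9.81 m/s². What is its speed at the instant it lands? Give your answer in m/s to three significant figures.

39.0 m/s

Vertical motion (up positive, ground at y = 0): 4.905 t² − (7.050) t − 67.7 = 0, so t = (7.050 + √(7.050² + 2·9.81·67.7)) / 9.81 = (7.050 + 37.12) / 9.81 = 4.503 s.
Vertical velocity at impact: v_y = v_y0 − g t = 7.050 − 9.81 × 4.503 = −37.12 m/s.
Speed: |v| = √(vₓ² + v_y²) = √(11.90² + 37.12²) = 38.98 m/s.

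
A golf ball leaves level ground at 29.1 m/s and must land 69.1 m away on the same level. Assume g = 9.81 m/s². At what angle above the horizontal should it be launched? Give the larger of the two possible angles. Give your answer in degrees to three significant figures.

63.4°

Level-ground range R = v₀² sin(2θ)/g ⇒ sin(2θ) = gR/v₀² = 9.81 × 69.1 / 29.1² = 0.8005.
2θ = 53.18° or 180° − 53.18° = 126.8°, so θ = 26.59° or 63.41°.
The larger angle is 63.41°.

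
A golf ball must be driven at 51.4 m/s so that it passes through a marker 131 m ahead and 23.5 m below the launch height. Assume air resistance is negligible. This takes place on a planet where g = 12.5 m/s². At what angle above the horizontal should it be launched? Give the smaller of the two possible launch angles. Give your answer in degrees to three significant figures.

7.76°

Trajectory: y = x tanθ − g x² (1 + tan²θ)/(2v₀²). With x = 131, y = −23.5, v₀ = 51.4, g = 12.5:
40.60 tan²θ − 131 tanθ + (17.10) = 0.
tanθ = [131 ± √(131² − 4 × 40.60 × (17.10))] / (2 × 40.60) = (131 ± 119.9) / 81.19, giving tanθ = 0.1363 or 3.091.
θ = 7.760° or 72.07°; the smaller is 7.760°.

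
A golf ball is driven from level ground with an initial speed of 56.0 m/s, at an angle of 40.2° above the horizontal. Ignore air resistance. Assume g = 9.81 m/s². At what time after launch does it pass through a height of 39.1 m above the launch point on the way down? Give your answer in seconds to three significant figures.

Components: vₓ = 56.00 cos 40.2° = 42.77 m/s, v_y0 = 56.00 sin 40.2° = 36.15 m/s.
Require v_y0 t − ½ g t² = 39.1, i.e. 4.905 t² − 36.15 t + 39.1 = 0.
t = [36.15 ± √(36.15² − 2·9.81·39.1)] / 9.81 = (36.15 ± 23.22) / 9.81, so t = 1.317 s or t = 6.052 s.
The descending-branch root is 6.052 s.

6.05 s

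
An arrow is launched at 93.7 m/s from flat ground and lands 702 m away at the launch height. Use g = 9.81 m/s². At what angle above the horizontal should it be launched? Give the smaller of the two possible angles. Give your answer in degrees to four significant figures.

25.83°

Level-ground range R = v₀² sin(2θ)/g ⇒ sin(2θ) = gR/v₀² = 9.81 × 702 / 93.7² = 0.7844.
2θ = 51.66° or 180° − 51.66° = 128.3°, so θ = 25.83° or 64.17°.
The smaller angle is 25.83°.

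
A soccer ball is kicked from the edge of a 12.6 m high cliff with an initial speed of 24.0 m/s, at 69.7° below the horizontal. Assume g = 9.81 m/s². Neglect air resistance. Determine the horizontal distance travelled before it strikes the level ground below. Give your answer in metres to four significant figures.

4.199 m

vₓ = 24.00 cos 69.7° = 8.326 m/s; v_y0 = −22.51 m/s (downward).
Vertical motion (up positive, ground at y = 0): 4.905 t² − (−22.51) t − 12.6 = 0, so t = (−22.51 + √(22.51² + 2·9.81·12.6)) / 9.81 = (−22.51 + 27.46) / 9.81 = 0.5043 s.
Horizontal distance: R = vₓ t = 8.326 × 0.5043 = 4.199 m.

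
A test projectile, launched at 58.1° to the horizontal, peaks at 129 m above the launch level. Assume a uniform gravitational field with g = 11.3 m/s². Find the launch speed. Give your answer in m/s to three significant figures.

At the peak v_y = 0, so v_y0 = √(2gH) = √(2 × 11.3 × 129) = 53.99 m/s.
v_y0 = v₀ sin θ ⇒ v₀ = 53.99 / sin 58.1° = 63.60 m/s.

63.6 m/s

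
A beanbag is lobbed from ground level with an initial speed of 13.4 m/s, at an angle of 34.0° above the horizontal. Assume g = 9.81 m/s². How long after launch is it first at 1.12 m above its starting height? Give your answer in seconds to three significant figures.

0.168 s

Resolve: vₓ = 13.40 cos 34.0° = 11.11 m/s and v_y0 = 13.40 sin 34.0° = 7.493 m/s.
Height y(t) = 7.493 t − 4.905 t² = 1.12 gives 4.905 t² − 7.493 t + 1.12 = 0.
t = [7.493 ± √(7.493² − 2·9.81·1.12)] / 9.81 = (7.493 ± 5.846) / 9.81, so t = 0.1679 s or t = 1.360 s.
The first (ascending) time is 0.1679 s.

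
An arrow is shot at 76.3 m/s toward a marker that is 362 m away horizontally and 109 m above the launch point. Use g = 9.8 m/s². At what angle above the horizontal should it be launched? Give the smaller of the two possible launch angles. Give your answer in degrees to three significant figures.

38.7°

Trajectory: y = x tanθ − g x² (1 + tan²θ)/(2v₀²). With x = 362, y = 109, v₀ = 76.3, g = 9.80:
110.3 tan²θ − 362 tanθ + (219.3) = 0.
tanθ = [362 ± √(362² − 4 × 110.3 × (219.3))] / (2 × 110.3) = (362 ± 185.2) / 220.6, giving tanθ = 0.8015 or 2.480.
θ = 38.71° or 68.04°; the smaller is 38.71°.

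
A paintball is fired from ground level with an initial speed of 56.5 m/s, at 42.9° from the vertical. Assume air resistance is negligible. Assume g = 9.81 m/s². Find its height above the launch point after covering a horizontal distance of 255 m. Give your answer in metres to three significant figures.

Components: vₓ = 56.50 sin 42.9° = 38.46 m/s, v_y0 = 56.50 cos 42.9° = 41.39 m/s.
x = vₓ t ⇒ t = 255/38.46 = 6.630 s.
Height: y = v_y0 t − ½ g t² = 41.39 × 6.630 − 4.905 × 6.630² = 274.4 − 215.6 = 58.80 m.

58.8 m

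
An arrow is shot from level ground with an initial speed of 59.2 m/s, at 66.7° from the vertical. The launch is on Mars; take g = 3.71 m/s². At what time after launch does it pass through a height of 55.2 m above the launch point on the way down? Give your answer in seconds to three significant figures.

Resolve: vₓ = 59.20 sin 66.7° = 54.37 m/s and v_y0 = 59.20 cos 66.7° = 23.42 m/s.
Set y = v_y0 t − ½ g t² = 55.2: 1.855 t² − 23.42 t + 55.2 = 0.
t = [23.42 ± √(23.42² − 2·3.71·55.2)] / 3.71 = (23.42 ± 11.78) / 3.71, so t = 3.137 s or t = 9.487 s.
The descending-branch root is 9.487 s.

9.49 s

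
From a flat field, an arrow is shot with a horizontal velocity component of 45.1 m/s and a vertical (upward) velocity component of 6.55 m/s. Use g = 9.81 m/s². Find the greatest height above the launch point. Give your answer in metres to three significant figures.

2.19 m

At the apex v_y = 0, so H = v_y0²/(2g) = 6.550²/19.62 = 2.187 m.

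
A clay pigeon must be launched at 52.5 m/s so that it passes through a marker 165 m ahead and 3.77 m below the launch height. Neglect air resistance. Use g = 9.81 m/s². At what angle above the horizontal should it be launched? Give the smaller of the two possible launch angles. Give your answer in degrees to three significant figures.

16.5°

Trajectory: y = x tanθ − g x² (1 + tan²θ)/(2v₀²). With x = 165, y = −3.77, v₀ = 52.5, g = 9.81:
48.45 tan²θ − 165 tanθ + (44.68) = 0.
tanθ = [165 ± √(165² − 4 × 48.45 × (44.68))] / (2 × 48.45) = (165 ± 136.3) / 96.90, giving tanθ = 0.2966 or 3.109.
θ = 16.52° or 72.17°; the smaller is 16.52°.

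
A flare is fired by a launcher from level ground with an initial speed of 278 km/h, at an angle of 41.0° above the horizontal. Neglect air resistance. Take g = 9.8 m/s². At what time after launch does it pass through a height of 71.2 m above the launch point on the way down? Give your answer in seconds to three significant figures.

8.66 s

Convert: 278 km/h = 278/3.6 = 77.22 m/s.
Resolve: vₓ = 77.22 cos 41.0° = 58.28 m/s and v_y0 = 77.22 sin 41.0° = 50.66 m/s.
Height y(t) = 50.66 t − 4.900 t² = 71.2 gives 4.900 t² − 50.66 t + 71.2 = 0.
Quadratic formula: t = (50.66 ± √1171.2) / 9.80 = (50.66 ± 34.22) / 9.80 → t = 1.678 s or 8.662 s.
The descending-branch root is 8.662 s.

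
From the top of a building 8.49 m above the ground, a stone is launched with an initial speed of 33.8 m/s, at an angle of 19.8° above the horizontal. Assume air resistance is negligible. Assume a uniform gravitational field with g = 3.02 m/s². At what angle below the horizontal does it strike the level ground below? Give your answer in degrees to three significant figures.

23.0°

vₓ = 33.80 cos 19.8° = 31.80 m/s; v_y0 = 33.80 sin 19.8° = 11.45 m/s.
With up positive and y = 0 at the ground: y(t) = 8.49 + (11.45) t − 1.510 t². Setting y = 0 and taking the positive root: t = [11.45 + √(11.45² + 2·3.02·8.49)] / 3.02 = (11.45 + 13.50) / 3.02 = 8.263 s.
At impact: v_y = v_y0 − g t = −13.50 m/s; vₓ = 31.80 m/s.
Angle below horizontal: arctan(|v_y|/vₓ) = arctan(13.50/31.80) = 23.01°.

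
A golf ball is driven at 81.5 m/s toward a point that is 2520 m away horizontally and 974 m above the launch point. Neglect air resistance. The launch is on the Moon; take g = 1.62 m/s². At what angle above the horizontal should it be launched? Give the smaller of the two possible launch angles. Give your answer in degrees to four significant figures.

45.08°

Trajectory: y = x tanθ − g x² (1 + tan²θ)/(2v₀²). With x = 2520, y = 974, v₀ = 81.5, g = 1.62:
774.4 tan²θ − 2520 tanθ + (1748) = 0.
tanθ = [2520 ± √(2520² − 4 × 774.4 × (1748))] / (2 × 774.4) = (2520 ± 966.7) / 1549, giving tanθ = 1.003 or 2.251.
θ = 45.08° or 66.05°; the smaller is 45.08°.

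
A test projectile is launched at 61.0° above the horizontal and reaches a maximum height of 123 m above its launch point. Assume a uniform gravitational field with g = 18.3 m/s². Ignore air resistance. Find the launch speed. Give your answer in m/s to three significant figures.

76.7 m/s

At the peak v_y = 0, so v_y0 = √(2gH) = √(2 × 18.3 × 123) = 67.10 m/s.
v_y0 = v₀ sin θ ⇒ v₀ = 67.10 / sin 61.0° = 76.71 m/s.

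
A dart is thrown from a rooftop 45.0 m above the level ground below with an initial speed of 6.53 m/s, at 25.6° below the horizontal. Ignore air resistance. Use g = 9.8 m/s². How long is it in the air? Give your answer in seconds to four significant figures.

Horizontal component vₓ = 6.530 cos 25.6° = 5.889 m/s; vertical v_y0 = −2.822 m/s (downward).
Vertical motion (up positive, ground at y = 0): 4.900 t² − (−2.822) t − 45.0 = 0, so t = (−2.822 + √(2.822² + 2·9.80·45.0)) / 9.80 = (−2.822 + 29.83) / 9.80 = 2.756 s.

2.756 s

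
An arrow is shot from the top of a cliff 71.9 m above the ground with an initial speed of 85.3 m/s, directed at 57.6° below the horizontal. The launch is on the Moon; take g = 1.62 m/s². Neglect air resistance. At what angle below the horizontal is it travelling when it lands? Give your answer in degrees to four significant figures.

58.17°

Horizontal component vₓ = 85.30 cos 57.6° = 45.71 m/s; vertical v_y0 = −72.02 m/s (downward).
With up positive and y = 0 at the ground: y(t) = 71.9 + (−72.02) t − 0.8100 t². Setting y = 0 and taking the positive root: t = [−72.02 + √(72.02² + 2·1.62·71.9)] / 1.62 = (−72.02 + 73.62) / 1.62 = 0.9874 s.
At impact: v_y = v_y0 − g t = −73.62 m/s; vₓ = 45.71 m/s.
Angle below horizontal: arctan(|v_y|/vₓ) = arctan(73.62/45.71) = 58.17°.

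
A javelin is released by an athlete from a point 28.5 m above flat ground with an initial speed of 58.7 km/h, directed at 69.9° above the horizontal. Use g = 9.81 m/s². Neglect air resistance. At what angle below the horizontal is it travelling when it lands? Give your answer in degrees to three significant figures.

Convert: 58.7 km/h = 58.7/3.6 = 16.31 m/s.
Horizontal component vₓ = 16.31 cos 69.9° = 5.604 m/s; vertical v_y0 = 16.31 sin 69.9° = 15.31 m/s.
Vertical motion (up positive, ground at y = 0): 4.905 t² − (15.31) t − 28.5 = 0, so t = (15.31 + √(15.31² + 2·9.81·28.5)) / 9.81 = (15.31 + 28.17) / 9.81 = 4.433 s.
At impact: v_y = v_y0 − g t = −28.17 m/s; vₓ = 5.604 m/s.
Angle below horizontal: arctan(|v_y|/vₓ) = arctan(28.17/5.604) = 78.75°.

78.8°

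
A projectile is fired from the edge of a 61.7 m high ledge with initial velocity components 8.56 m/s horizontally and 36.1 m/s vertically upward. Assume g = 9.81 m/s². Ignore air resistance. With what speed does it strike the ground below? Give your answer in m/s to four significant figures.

With up positive and y = 0 at the ground: y(t) = 61.7 + (36.10) t − 4.905 t². Setting y = 0 and taking the positive root: t = [36.10 + √(36.10² + 2·9.81·61.7)] / 9.81 = (36.10 + 50.14) / 9.81 = 8.791 s.
Vertical velocity at impact: v_y = v_y0 − g t = 36.10 − 9.81 × 8.791 = −50.14 m/s.
Speed: |v| = √(vₓ² + v_y²) = √(8.560² + 50.14²) = 50.86 m/s.

50.86 m/s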